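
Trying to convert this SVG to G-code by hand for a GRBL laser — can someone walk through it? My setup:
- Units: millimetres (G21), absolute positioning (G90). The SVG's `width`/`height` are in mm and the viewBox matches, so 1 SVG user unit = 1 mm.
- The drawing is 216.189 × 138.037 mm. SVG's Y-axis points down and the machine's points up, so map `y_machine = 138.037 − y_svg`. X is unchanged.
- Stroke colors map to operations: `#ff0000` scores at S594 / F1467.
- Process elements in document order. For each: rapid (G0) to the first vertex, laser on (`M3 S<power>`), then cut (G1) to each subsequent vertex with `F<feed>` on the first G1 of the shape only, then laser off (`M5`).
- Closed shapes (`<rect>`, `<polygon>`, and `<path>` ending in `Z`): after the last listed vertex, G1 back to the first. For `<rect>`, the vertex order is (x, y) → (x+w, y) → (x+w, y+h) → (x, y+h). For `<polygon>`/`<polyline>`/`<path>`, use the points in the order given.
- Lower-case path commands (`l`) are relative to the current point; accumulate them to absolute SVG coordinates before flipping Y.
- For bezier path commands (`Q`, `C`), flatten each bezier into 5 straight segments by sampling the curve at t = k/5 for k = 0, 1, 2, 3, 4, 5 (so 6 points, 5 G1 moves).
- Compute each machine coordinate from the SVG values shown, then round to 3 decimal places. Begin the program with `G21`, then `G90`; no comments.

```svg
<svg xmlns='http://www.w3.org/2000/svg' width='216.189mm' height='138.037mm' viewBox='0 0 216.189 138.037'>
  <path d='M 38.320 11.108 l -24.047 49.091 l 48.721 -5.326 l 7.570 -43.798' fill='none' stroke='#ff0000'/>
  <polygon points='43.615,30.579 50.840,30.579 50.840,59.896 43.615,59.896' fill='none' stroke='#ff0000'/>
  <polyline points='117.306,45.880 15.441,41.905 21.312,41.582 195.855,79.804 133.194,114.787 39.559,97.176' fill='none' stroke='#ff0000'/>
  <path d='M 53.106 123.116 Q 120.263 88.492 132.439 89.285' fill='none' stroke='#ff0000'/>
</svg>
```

Since the viewBox matches the mm dimensions, user units are millimetres directly. The only transform is the Y-flip y_m = 138.037 − y_svg.

Shape 1 is a open polyline drawn with `<path>`. Its stroke #ff0000 means score at S594, F1467. After flipping Y the toolpath is (38.320,126.929) → (14.273,77.838) → (62.994,83.164) → (70.564,126.962).

Shape 2 is a rectangle drawn with `<polygon>`. Its stroke #ff0000 means score at S594, F1467. After flipping Y the toolpath is (43.615,107.458) → (50.840,107.458) → (50.840,78.141) → (43.615,78.141) → (43.615,107.458), returning to the start.

Shape 3 is a open polyline drawn with `<polyline>`. Its stroke #ff0000 means score at S594, F1467. After flipping Y the toolpath is (117.306,92.157) → (15.441,96.132) → (21.312,96.455) → (195.855,58.233) → (133.194,23.250) → (39.559,40.861).

Shape 4 is a quadratic bezier drawn with `<path>`. Its stroke #ff0000 means score at S594, F1467. After flipping Y the toolpath is (53.106,14.921) → (77.770,27.354) → (98.035,36.953) → (113.901,43.720) → (125.369,47.653) → (132.439,48.752).

G21
G90
G0 X38.320 Y126.929
M3 S594
G1 X14.273 Y77.838 F1467
G1 X62.994 Y83.164
G1 X70.564 Y126.962
M5
G0 X43.615 Y107.458
M3 S594
G1 X50.840 Y107.458 F1467
G1 X50.840 Y78.141
G1 X43.615 Y78.141
G1 X43.615 Y107.458
M5
G0 X117.306 Y92.157
M3 S594
G1 X15.441 Y96.132 F1467
G1 X21.312 Y96.455
G1 X195.855 Y58.233
G1 X133.194 Y23.250
G1 X39.559 Y40.861
M5
G0 X53.106 Y14.921
M3 S594
G1 X77.770 Y27.354 F1467
G1 X98.035 Y36.953
G1 X113.901 Y43.720
G1 X125.369 Y47.653
G1 X132.439 Y48.752
M5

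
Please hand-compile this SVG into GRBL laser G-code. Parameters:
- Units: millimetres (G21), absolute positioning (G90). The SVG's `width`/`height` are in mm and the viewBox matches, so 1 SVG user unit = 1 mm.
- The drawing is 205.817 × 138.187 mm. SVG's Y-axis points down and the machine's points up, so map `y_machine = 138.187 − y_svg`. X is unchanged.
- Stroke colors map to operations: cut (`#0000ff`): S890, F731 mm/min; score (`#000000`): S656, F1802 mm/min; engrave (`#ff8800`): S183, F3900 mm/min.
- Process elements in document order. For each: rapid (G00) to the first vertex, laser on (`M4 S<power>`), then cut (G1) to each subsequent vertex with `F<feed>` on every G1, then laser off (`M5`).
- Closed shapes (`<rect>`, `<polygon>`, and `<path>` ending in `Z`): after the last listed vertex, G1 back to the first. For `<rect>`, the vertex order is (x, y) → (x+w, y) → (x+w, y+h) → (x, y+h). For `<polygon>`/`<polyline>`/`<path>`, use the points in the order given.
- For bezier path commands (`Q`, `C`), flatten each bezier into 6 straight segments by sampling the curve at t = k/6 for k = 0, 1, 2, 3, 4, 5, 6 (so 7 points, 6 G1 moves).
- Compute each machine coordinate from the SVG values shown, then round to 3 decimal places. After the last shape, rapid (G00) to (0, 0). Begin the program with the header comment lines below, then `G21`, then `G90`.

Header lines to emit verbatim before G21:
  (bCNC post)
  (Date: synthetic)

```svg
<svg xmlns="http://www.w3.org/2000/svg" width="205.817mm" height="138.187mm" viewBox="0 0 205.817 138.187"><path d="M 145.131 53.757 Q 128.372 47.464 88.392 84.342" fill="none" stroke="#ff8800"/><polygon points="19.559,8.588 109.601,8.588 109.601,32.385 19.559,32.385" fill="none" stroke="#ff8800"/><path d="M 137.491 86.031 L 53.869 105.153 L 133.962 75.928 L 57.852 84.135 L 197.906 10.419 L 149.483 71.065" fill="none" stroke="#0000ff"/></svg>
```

(bCNC post)
(Date: synthetic)
G21
G90
G00 X145.131 Y84.430
M4 S183
G1 X138.900 Y85.328 F3900
G1 X131.378 Y83.829 F3900
G1 X122.567 Y79.930 F3900
G1 X112.465 Y73.634 F3900
G1 X101.074 Y64.938 F3900
G1 X88.392 Y53.845 F3900
M5
G00 X19.559 Y129.599
M4 S183
G1 X109.601 Y129.599 F3900
G1 X109.601 Y105.802 F3900
G1 X19.559 Y105.802 F3900
G1 X19.559 Y129.599 F3900
M5
G00 X137.491 Y52.156
M4 S890
G1 X53.869 Y33.034 F731
G1 X133.962 Y62.259 F731
G1 X57.852 Y54.052 F731
G1 X197.906 Y127.768 F731
G1 X149.483 Y67.122 F731
M5
G00 X0.000 Y0.000

Since the viewBox matches the mm dimensions, user units are millimetres directly. The only transform is the Y-flip y_m = 138.187 − y_svg.

Shape 1 is a quadratic bezier drawn with `<path>`. Its stroke #ff8800 means engrave at S183, F3900. After flipping Y the toolpath is (145.131,84.430) → (138.900,85.328) → (131.378,83.829) → (122.567,79.930) → (112.465,73.634) → (101.074,64.938) → (88.392,53.845).

Shape 2 is a rectangle drawn with `<polygon>`. Its stroke #ff8800 means engrave at S183, F3900. After flipping Y the toolpath is (19.559,129.599) → (109.601,129.599) → (109.601,105.802) → (19.559,105.802) → (19.559,129.599), returning to the start.

Shape 3 is a open polyline drawn with `<path>`. Its stroke #0000ff means cut at S890, F731. After flipping Y the toolpath is (137.491,52.156) → (53.869,33.034) → (133.962,62.259) → (57.852,54.052) → (197.906,127.768) → (149.483,67.122).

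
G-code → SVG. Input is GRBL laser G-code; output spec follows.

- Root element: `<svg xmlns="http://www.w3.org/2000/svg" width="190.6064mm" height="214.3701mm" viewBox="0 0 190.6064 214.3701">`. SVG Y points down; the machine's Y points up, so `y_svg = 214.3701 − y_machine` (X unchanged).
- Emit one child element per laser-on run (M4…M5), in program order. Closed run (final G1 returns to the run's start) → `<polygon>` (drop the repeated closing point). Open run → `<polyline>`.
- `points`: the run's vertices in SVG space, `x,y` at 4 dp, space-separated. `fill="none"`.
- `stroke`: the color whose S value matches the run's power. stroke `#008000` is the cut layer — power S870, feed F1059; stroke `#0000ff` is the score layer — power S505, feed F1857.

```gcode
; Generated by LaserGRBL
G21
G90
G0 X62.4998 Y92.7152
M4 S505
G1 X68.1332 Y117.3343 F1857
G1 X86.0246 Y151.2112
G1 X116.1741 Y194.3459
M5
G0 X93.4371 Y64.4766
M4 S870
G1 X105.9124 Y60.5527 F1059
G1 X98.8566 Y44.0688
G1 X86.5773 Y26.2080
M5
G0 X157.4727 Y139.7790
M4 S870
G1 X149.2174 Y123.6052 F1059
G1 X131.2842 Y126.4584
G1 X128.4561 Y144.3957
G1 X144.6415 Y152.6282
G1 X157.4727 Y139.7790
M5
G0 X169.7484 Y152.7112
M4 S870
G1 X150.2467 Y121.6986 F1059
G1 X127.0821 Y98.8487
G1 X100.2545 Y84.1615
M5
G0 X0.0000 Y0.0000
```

<svg xmlns="http://www.w3.org/2000/svg" width="190.6064mm" height="214.3701mm" viewBox="0 0 190.6064 214.3701">
  <polyline points="62.4998,121.6549 68.1332,97.0358 86.0246,63.1589 116.1741,20.0242" fill="none" stroke="#0000ff"/>
  <polyline points="93.4371,149.8935 105.9124,153.8174 98.8566,170.3013 86.5773,188.1621" fill="none" stroke="#008000"/>
  <polygon points="157.4727,74.5911 149.2174,90.7649 131.2842,87.9117 128.4561,69.9744 144.6415,61.7419" fill="none" stroke="#008000"/>
  <polyline points="169.7484,61.6589 150.2467,92.6715 127.0821,115.5214 100.2545,130.2086" fill="none" stroke="#008000"/>
</svg>

y_svg = 214.3701 − y_m.

[1] S505→`#0000ff` (score); open run; points: 62.4998,121.6549 68.1332,97.0358 86.0246,63.1589 116.1741,20.0242

[2] S870→`#008000` (cut); open run; points: 93.4371,149.8935 105.9124,153.8174 98.8566,170.3013 86.5773,188.1621

[3] S870→`#008000` (cut); closed run; points: 157.4727,74.5911 149.2174,90.7649 131.2842,87.9117 128.4561,69.9744 144.6415,61.7419

[4] S870→`#008000` (cut); open run; points: 169.7484,61.6589 150.2467,92.6715 127.0821,115.5214 100.2545,130.2086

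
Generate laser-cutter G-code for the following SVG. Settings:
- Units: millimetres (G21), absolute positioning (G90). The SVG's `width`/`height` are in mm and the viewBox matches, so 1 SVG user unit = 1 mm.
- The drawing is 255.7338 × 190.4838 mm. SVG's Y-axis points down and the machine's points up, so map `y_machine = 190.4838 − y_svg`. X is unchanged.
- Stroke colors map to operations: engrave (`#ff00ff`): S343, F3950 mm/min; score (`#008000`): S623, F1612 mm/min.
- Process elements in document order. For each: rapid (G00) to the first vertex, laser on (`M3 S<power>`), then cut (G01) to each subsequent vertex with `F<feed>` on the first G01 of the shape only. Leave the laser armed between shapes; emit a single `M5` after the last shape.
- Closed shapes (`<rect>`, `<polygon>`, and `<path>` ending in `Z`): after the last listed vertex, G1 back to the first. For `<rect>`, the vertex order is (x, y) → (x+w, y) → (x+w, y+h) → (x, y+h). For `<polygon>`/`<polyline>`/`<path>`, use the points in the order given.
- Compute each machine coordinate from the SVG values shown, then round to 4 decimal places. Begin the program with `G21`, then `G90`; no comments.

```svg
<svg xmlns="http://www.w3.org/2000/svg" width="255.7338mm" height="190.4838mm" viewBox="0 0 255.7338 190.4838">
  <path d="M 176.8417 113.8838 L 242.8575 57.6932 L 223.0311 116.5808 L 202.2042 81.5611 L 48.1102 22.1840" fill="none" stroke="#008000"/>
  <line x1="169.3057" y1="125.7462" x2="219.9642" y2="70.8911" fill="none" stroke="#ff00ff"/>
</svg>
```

G21
G90
G00 X176.8417 Y76.6000
M3 S623
G01 X242.8575 Y132.7906 F1612
G01 X223.0311 Y73.9030
G01 X202.2042 Y108.9227
G01 X48.1102 Y168.2998
G00 X169.3057 Y64.7376
M3 S343
G01 X219.9642 Y119.5927 F3950
M5

1 u = 1 mm; y_m = 190.4838 − y.

[1] `<path>` open polyline, #008000→score S623 F1612: (176.8417,76.6000) → (242.8575,132.7906) → (223.0311,73.9030) → (202.2042,108.9227) → (48.1102,168.2998)

[2] `<line>` line segment, #ff00ff→engrave S343 F3950: (169.3057,64.7376) → (219.9642,119.5927)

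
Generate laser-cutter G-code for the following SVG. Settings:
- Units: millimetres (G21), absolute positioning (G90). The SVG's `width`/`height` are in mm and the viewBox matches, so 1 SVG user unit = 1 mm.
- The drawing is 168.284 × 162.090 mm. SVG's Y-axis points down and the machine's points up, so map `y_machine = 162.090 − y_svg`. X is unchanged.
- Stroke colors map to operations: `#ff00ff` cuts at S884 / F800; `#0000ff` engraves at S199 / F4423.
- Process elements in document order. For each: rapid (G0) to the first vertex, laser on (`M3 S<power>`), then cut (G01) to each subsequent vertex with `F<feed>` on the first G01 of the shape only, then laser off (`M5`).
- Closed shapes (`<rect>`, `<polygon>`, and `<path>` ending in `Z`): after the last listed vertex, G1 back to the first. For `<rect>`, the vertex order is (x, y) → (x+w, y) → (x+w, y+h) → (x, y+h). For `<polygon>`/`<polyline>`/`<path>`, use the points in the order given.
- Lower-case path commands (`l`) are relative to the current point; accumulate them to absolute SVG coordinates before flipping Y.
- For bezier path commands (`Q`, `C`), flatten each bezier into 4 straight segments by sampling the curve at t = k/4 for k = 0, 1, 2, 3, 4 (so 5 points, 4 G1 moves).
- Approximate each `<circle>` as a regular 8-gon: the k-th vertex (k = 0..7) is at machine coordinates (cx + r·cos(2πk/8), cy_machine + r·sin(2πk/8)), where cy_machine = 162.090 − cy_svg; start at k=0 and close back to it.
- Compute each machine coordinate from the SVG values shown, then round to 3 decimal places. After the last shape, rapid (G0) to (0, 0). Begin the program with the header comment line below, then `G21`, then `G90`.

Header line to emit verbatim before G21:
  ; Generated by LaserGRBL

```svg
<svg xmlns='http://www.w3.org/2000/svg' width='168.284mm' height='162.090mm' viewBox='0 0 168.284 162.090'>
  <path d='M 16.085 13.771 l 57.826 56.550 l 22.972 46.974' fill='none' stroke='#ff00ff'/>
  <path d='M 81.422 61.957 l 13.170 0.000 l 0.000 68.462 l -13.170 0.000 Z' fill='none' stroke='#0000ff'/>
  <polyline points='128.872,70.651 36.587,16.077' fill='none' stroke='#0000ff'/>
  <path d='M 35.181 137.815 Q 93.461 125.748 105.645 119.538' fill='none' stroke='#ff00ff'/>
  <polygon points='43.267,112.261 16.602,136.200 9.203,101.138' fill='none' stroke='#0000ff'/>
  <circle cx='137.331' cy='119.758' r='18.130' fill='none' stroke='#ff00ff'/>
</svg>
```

; Generated by LaserGRBL
G21
G90
G0 X16.085 Y148.319
M3 S884
G01 X73.911 Y91.769 F800
G01 X96.883 Y44.795
M5
G0 X81.422 Y100.133
M3 S199
G01 X94.592 Y100.133 F4423
G01 X94.592 Y31.671
G01 X81.422 Y31.671
G01 X81.422 Y100.133
M5
G0 X128.872 Y91.439
M3 S199
G01 X36.587 Y146.013 F4423
M5
G0 X35.181 Y24.275
M3 S884
G01 X61.440 Y29.942 F800
G01 X81.937 Y34.878
G01 X96.672 Y39.081
G01 X105.645 Y42.552
M5
G0 X43.267 Y49.829
M3 S199
G01 X16.602 Y25.890 F4423
G01 X9.203 Y60.952
G01 X43.267 Y49.829
M5
G0 X155.461 Y42.332
M3 S884
G01 X150.151 Y55.152 F800
G01 X137.331 Y60.462
G01 X124.511 Y55.152
G01 X119.201 Y42.332
G01 X124.511 Y29.512
G01 X137.331 Y24.202
G01 X150.151 Y29.512
G01 X155.461 Y42.332
M5
G0 X0.000 Y0.000

Since the viewBox matches the mm dimensions, user units are millimetres directly. The only transform is the Y-flip y_m = 162.090 − y_svg.

Shape 1 is a open polyline drawn with `<path>`. Its stroke #ff00ff means cut at S884, F800. After flipping Y the toolpath is (16.085,148.319) → (73.911,91.769) → (96.883,44.795).

Shape 2 is a rectangle drawn with `<path>`. Its stroke #0000ff means engrave at S199, F4423. After flipping Y the toolpath is (81.422,100.133) → (94.592,100.133) → (94.592,31.671) → (81.422,31.671) → (81.422,100.133), returning to the start.

Shape 3 is a line segment drawn with `<polyline>`. Its stroke #0000ff means engrave at S199, F4423. After flipping Y the toolpath is (128.872,91.439) → (36.587,146.013).

Shape 4 is a quadratic bezier drawn with `<path>`. Its stroke #ff00ff means cut at S884, F800. After flipping Y the toolpath is (35.181,24.275) → (61.440,29.942) → (81.937,34.878) → (96.672,39.081) → (105.645,42.552).

Shape 5 is a regular polygon drawn with `<polygon>`. Its stroke #0000ff means engrave at S199, F4423. After flipping Y the toolpath is (43.267,49.829) → (16.602,25.890) → (9.203,60.952) → (43.267,49.829), returning to the start.

Shape 6 is a circle drawn with `<circle>`. Its stroke #ff00ff means cut at S884, F800. After flipping Y the toolpath is (155.461,42.332) → (150.151,55.152) → (137.331,60.462) → (124.511,55.152) → (119.201,42.332) → (124.511,29.512) → (137.331,24.202) → (150.151,29.512) → (155.461,42.332), returning to the start.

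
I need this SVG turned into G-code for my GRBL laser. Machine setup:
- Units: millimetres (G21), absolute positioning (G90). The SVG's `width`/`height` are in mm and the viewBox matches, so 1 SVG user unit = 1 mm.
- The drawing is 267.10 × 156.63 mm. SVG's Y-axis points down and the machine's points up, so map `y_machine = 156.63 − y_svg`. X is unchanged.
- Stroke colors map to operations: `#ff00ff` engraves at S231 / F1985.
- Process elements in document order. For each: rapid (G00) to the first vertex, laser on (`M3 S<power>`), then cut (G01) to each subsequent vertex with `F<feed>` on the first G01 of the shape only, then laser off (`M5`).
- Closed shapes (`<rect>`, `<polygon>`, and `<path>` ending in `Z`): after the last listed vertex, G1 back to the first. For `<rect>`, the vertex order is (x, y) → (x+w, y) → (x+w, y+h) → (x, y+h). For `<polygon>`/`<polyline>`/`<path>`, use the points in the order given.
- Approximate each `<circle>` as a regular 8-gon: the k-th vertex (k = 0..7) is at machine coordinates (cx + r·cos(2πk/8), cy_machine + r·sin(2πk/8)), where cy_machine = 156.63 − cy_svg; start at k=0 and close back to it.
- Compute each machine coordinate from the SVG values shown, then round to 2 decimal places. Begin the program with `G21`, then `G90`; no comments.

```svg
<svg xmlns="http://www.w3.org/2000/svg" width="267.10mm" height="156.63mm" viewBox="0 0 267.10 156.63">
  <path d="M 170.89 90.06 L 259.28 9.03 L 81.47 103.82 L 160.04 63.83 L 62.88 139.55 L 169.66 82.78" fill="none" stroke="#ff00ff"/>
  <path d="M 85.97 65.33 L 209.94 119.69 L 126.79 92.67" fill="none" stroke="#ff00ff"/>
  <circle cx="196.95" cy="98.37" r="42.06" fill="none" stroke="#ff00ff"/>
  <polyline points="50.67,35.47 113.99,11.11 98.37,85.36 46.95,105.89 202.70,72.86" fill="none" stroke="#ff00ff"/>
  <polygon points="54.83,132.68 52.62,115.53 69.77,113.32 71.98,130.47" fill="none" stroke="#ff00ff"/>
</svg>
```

Since the viewBox matches the mm dimensions, user units are millimetres directly. The only transform is the Y-flip y_m = 156.63 − y_svg.

Shape 1 is a open polyline drawn with `<path>`. Its stroke #ff00ff means engrave at S231, F1985. After flipping Y the toolpath is (170.89,66.57) → (259.28,147.60) → (81.47,52.81) → (160.04,92.80) → (62.88,17.08) → (169.66,73.85).

Shape 2 is a open polyline drawn with `<path>`. Its stroke #ff00ff means engrave at S231, F1985. After flipping Y the toolpath is (85.97,91.30) → (209.94,36.94) → (126.79,63.96).

Shape 3 is a circle drawn with `<circle>`. Its stroke #ff00ff means engrave at S231, F1985. After flipping Y the toolpath is (239.01,58.26) → (226.69,88.00) → (196.95,100.32) → (167.21,88.00) → (154.89,58.26) → (167.21,28.52) → (196.95,16.20) → (226.69,28.52) → (239.01,58.26), returning to the start.

Shape 4 is a open polyline drawn with `<polyline>`. Its stroke #ff00ff means engrave at S231, F1985. After flipping Y the toolpath is (50.67,121.16) → (113.99,145.52) → (98.37,71.27) → (46.95,50.74) → (202.70,83.77).

Shape 5 is a regular polygon drawn with `<polygon>`. Its stroke #ff00ff means engrave at S231, F1985. After flipping Y the toolpath is (54.83,23.95) → (52.62,41.10) → (69.77,43.31) → (71.98,26.16) → (54.83,23.95), returning to the start.

G21
G90
G00 X170.89 Y66.57
M3 S231
G01 X259.28 Y147.60 F1985
G01 X81.47 Y52.81
G01 X160.04 Y92.80
G01 X62.88 Y17.08
G01 X169.66 Y73.85
M5
G00 X85.97 Y91.30
M3 S231
G01 X209.94 Y36.94 F1985
G01 X126.79 Y63.96
M5
G00 X239.01 Y58.26
M3 S231
G01 X226.69 Y88.00 F1985
G01 X196.95 Y100.32
G01 X167.21 Y88.00
G01 X154.89 Y58.26
G01 X167.21 Y28.52
G01 X196.95 Y16.20
G01 X226.69 Y28.52
G01 X239.01 Y58.26
M5
G00 X50.67 Y121.16
M3 S231
G01 X113.99 Y145.52 F1985
G01 X98.37 Y71.27
G01 X46.95 Y50.74
G01 X202.70 Y83.77
M5
G00 X54.83 Y23.95
M3 S231
G01 X52.62 Y41.10 F1985
G01 X69.77 Y43.31
G01 X71.98 Y26.16
G01 X54.83 Y23.95
M5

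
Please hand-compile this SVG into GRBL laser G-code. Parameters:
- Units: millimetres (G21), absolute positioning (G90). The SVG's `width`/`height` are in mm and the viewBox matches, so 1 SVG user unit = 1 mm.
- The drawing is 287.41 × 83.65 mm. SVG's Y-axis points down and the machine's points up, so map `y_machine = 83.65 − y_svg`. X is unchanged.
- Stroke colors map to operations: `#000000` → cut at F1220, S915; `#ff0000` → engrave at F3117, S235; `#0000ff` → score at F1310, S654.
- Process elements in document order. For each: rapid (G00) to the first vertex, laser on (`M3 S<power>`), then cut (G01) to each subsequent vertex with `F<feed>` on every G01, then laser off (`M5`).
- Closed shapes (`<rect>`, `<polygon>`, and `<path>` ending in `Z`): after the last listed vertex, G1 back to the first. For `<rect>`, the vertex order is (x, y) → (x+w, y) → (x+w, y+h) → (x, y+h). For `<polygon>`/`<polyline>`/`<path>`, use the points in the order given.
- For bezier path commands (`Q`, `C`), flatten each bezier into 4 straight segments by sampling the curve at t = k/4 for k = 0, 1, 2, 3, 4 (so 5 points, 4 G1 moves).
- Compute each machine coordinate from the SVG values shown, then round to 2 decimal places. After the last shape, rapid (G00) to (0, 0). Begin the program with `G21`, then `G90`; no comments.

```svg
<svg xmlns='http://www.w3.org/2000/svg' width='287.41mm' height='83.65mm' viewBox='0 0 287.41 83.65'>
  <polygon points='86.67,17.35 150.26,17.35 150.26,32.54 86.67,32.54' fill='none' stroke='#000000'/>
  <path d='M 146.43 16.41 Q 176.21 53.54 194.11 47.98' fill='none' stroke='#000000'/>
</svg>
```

G21
G90
G00 X86.67 Y66.30
M3 S915
G01 X150.26 Y66.30 F1220
G01 X150.26 Y51.11 F1220
G01 X86.67 Y51.11 F1220
G01 X86.67 Y66.30 F1220
M5
G00 X146.43 Y67.24
M3 S915
G01 X160.58 Y51.34 F1220
G01 X173.24 Y40.78 F1220
G01 X184.42 Y35.56 F1220
G01 X194.11 Y35.67 F1220
M5
G00 X0.00 Y0.00

1 u = 1 mm; y_m = 83.65 − y.

[1] `<polygon>` rectangle, #000000→cut S915 F1220: (86.67,66.30) → (150.26,66.30) → (150.26,51.11) → (86.67,51.11) → (86.67,66.30) (closed)

[2] `<path>` quadratic bezier, #000000→cut S915 F1220: (146.43,67.24) → (160.58,51.34) → (173.24,40.78) → (184.42,35.56) → (194.11,35.67)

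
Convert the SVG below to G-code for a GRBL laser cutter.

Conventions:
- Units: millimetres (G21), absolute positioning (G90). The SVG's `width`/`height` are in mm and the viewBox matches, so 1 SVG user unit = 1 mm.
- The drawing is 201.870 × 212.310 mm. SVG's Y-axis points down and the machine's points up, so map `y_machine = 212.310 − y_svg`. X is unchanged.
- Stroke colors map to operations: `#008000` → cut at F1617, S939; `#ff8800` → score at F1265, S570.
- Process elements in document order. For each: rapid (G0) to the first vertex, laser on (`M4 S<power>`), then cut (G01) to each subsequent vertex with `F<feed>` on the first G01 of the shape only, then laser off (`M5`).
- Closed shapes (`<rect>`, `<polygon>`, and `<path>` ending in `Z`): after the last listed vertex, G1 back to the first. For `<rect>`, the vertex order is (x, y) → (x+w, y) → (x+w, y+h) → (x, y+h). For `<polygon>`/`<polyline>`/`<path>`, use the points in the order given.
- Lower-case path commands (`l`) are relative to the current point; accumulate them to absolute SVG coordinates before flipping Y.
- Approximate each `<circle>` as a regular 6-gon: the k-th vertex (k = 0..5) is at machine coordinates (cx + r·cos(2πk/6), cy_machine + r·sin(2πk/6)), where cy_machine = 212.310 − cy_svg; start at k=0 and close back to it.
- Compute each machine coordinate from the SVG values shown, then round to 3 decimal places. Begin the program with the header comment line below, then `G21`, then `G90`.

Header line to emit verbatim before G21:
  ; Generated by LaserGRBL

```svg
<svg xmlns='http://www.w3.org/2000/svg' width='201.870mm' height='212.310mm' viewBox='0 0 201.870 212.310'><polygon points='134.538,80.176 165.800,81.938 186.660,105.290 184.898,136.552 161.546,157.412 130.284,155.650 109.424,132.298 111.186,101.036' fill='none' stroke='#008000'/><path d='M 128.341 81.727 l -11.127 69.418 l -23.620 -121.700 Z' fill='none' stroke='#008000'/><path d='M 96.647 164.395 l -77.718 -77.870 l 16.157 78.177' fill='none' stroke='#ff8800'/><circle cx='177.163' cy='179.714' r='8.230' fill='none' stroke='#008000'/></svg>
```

viewBox `0 0 201.870 212.310` with mm width/height → 1 unit = 1 mm. Flip: y_m = 212.310 − y_svg.

**Shape 1** — `<polygon>` regular polygon, stroke `#008000` → cut (S939, F1617). Machine vertices: (134.538,132.134) → (165.800,130.372) → (186.660,107.020) → (184.898,75.758) → (161.546,54.898) → (130.284,56.660) → (109.424,80.012) → (111.186,111.274) → (134.538,132.134). Closed: final G1 returns to the first vertex.

**Shape 2** — `<path>` closed polygon, stroke `#008000` → cut (S939, F1617). Machine vertices: (128.341,130.583) → (117.214,61.165) → (93.594,182.865) → (128.341,130.583). Closed: final G1 returns to the first vertex.

**Shape 3** — `<path>` open polyline, stroke `#ff8800` → score (S570, F1265). Machine vertices: (96.647,47.915) → (18.929,125.785) → (35.086,47.608). Open path.

**Shape 4** — `<circle>` circle, stroke `#008000` → cut (S939, F1617). Machine vertices: (185.393,32.596) → (181.278,39.723) → (173.048,39.723) → (168.933,32.596) → (173.048,25.469) → (181.278,25.469) → (185.393,32.596). Closed: final G1 returns to the first vertex.

; Generated by LaserGRBL
G21
G90
G0 X134.538 Y132.134
M4 S939
G01 X165.800 Y130.372 F1617
G01 X186.660 Y107.020
G01 X184.898 Y75.758
G01 X161.546 Y54.898
G01 X130.284 Y56.660
G01 X109.424 Y80.012
G01 X111.186 Y111.274
G01 X134.538 Y132.134
M5
G0 X128.341 Y130.583
M4 S939
G01 X117.214 Y61.165 F1617
G01 X93.594 Y182.865
G01 X128.341 Y130.583
M5
G0 X96.647 Y47.915
M4 S570
G01 X18.929 Y125.785 F1265
G01 X35.086 Y47.608
M5
G0 X185.393 Y32.596
M4 S939
G01 X181.278 Y39.723 F1617
G01 X173.048 Y39.723
G01 X168.933 Y32.596
G01 X173.048 Y25.469
G01 X181.278 Y25.469
G01 X185.393 Y32.596
M5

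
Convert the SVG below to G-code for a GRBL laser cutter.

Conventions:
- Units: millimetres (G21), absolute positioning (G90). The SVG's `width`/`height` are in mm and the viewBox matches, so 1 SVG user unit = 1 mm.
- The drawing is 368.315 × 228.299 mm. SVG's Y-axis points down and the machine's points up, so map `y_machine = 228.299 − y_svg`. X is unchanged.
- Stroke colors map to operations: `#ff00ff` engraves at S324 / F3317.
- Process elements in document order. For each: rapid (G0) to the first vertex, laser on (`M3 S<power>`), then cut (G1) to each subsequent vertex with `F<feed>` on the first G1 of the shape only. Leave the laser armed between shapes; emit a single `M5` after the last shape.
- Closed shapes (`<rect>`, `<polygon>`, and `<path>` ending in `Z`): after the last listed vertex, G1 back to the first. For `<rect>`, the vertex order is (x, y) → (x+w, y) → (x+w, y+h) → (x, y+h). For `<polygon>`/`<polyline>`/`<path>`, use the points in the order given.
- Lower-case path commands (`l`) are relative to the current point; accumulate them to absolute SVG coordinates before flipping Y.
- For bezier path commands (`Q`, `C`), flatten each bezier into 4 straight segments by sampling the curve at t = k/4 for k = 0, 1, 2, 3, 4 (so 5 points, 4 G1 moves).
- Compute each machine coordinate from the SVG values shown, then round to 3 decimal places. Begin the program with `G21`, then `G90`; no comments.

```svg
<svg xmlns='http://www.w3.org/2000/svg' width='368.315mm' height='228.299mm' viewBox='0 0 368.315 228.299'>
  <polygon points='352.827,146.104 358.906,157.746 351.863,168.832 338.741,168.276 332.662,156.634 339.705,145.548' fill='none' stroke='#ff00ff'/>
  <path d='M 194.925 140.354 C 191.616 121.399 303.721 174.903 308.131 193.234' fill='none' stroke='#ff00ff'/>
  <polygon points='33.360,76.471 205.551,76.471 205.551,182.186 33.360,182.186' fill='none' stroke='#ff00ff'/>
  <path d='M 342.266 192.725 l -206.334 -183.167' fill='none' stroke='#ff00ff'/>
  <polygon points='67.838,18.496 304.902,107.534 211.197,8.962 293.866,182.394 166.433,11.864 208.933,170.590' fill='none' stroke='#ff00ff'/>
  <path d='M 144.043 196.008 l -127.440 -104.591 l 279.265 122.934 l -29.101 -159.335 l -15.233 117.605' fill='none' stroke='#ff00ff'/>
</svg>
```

G21
G90
G0 X352.827 Y82.195
M3 S324
G1 X358.906 Y70.553 F3317
G1 X351.863 Y59.467
G1 X338.741 Y60.023
G1 X332.662 Y71.665
G1 X339.705 Y82.751
G1 X352.827 Y82.195
G0 X194.925 Y87.945
M3 S324
G1 X210.597 Y90.257 F3317
G1 X248.633 Y75.487
G1 X288.117 Y53.726
G1 X308.131 Y35.065
G0 X33.360 Y151.828
M3 S324
G1 X205.551 Y151.828 F3317
G1 X205.551 Y46.113
G1 X33.360 Y46.113
G1 X33.360 Y151.828
G0 X342.266 Y35.574
M3 S324
G1 X135.932 Y218.741 F3317
G0 X67.838 Y209.803
M3 S324
G1 X304.902 Y120.765 F3317
G1 X211.197 Y219.337
G1 X293.866 Y45.905
G1 X166.433 Y216.435
G1 X208.933 Y57.709
G1 X67.838 Y209.803
G0 X144.043 Y32.291
M3 S324
G1 X16.603 Y136.882 F3317
G1 X295.868 Y13.948
G1 X266.767 Y173.283
G1 X251.534 Y55.678
M5

viewBox `0 0 368.315 228.299` with mm width/height → 1 unit = 1 mm. Flip: y_m = 228.299 − y_svg.

**Shape 1** — `<polygon>` regular polygon, stroke `#ff00ff` → engrave (S324, F3317). Machine vertices: (352.827,82.195) → (358.906,70.553) → (351.863,59.467) → (338.741,60.023) → (332.662,71.665) → (339.705,82.751) → (352.827,82.195). Closed: final G1 returns to the first vertex.

**Shape 2** — `<path>` cubic bezier, stroke `#ff00ff` → engrave (S324, F3317). Control points (SVG): P0=(194.925,140.354), P1=(191.616,121.399), P2=(303.721,174.903), P3=(308.131,193.234); sampled at t=k/4. Machine vertices: (194.925,87.945) → (210.597,90.257) → (248.633,75.487) → (288.117,53.726) → (308.131,35.065). Open path.

**Shape 3** — `<polygon>` rectangle, stroke `#ff00ff` → engrave (S324, F3317). Machine vertices: (33.360,151.828) → (205.551,151.828) → (205.551,46.113) → (33.360,46.113) → (33.360,151.828). Closed: final G1 returns to the first vertex.

**Shape 4** — `<path>` line segment, stroke `#ff00ff` → engrave (S324, F3317). Machine vertices: (342.266,35.574) → (135.932,218.741). Open path.

**Shape 5** — `<polygon>` closed polygon, stroke `#ff00ff` → engrave (S324, F3317). Machine vertices: (67.838,209.803) → (304.902,120.765) → (211.197,219.337) → (293.866,45.905) → (166.433,216.435) → (208.933,57.709) → (67.838,209.803). Closed: final G1 returns to the first vertex.

**Shape 6** — `<path>` open polyline, stroke `#ff00ff` → engrave (S324, F3317). Machine vertices: (144.043,32.291) → (16.603,136.882) → (295.868,13.948) → (266.767,173.283) → (251.534,55.678). Open path.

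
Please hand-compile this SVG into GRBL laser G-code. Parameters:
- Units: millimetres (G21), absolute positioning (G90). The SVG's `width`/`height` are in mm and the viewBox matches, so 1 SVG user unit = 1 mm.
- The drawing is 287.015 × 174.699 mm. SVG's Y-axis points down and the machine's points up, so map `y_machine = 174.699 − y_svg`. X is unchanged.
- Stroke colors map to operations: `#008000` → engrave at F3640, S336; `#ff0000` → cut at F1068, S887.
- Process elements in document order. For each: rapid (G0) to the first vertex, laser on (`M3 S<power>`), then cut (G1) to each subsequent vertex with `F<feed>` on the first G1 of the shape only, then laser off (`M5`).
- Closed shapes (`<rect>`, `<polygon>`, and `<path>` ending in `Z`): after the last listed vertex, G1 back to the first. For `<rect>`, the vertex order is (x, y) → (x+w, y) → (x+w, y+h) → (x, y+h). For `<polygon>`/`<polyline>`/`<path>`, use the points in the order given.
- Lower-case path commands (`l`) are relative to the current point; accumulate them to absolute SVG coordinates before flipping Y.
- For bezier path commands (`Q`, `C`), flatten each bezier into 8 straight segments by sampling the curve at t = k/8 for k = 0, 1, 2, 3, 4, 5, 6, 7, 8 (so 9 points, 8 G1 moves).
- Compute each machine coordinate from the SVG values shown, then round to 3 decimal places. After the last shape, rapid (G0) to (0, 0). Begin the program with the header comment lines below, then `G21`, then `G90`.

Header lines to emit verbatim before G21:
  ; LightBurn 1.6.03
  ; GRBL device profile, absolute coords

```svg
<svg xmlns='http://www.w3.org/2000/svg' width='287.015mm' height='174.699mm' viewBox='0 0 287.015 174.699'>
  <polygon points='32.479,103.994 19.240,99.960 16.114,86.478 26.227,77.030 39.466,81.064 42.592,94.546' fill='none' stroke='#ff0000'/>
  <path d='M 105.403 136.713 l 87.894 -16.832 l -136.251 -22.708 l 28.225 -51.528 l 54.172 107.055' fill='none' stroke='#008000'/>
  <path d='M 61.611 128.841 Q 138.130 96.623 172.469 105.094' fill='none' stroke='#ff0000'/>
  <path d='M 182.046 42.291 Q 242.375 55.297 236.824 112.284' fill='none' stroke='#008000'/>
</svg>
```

; LightBurn 1.6.03
; GRBL device profile, absolute coords
G21
G90
G0 X32.479 Y70.705
M3 S887
G1 X19.240 Y74.739 F1068
G1 X16.114 Y88.221
G1 X26.227 Y97.669
G1 X39.466 Y93.635
G1 X42.592 Y80.153
G1 X32.479 Y70.705
M5
G0 X105.403 Y37.986
M3 S336
G1 X193.297 Y54.818 F3640
G1 X57.046 Y77.526
G1 X85.271 Y129.054
G1 X139.443 Y21.999
M5
G0 X61.611 Y45.858
M3 S887
G1 X80.082 Y53.277 F1068
G1 X97.234 Y59.424
G1 X113.069 Y64.300
G1 X127.585 Y67.904
G1 X140.783 Y70.236
G1 X152.663 Y71.297
G1 X163.225 Y71.087
G1 X172.469 Y69.605
M5
G0 X182.046 Y132.408
M3 S336
G1 X196.099 Y128.469 F3640
G1 X208.093 Y123.156
G1 X218.028 Y116.469
G1 X225.905 Y108.407
G1 X231.723 Y98.970
G1 X235.482 Y88.160
G1 X237.182 Y75.975
G1 X236.824 Y62.415
M5
G0 X0.000 Y0.000

Since the viewBox matches the mm dimensions, user units are millimetres directly. The only transform is the Y-flip y_m = 174.699 − y_svg.

Shape 1 is a regular polygon drawn with `<polygon>`. Its stroke #ff0000 means cut at S887, F1068. After flipping Y the toolpath is (32.479,70.705) → (19.240,74.739) → (16.114,88.221) → (26.227,97.669) → (39.466,93.635) → (42.592,80.153) → (32.479,70.705), returning to the start.

Shape 2 is a open polyline drawn with `<path>`. Its stroke #008000 means engrave at S336, F3640. After flipping Y the toolpath is (105.403,37.986) → (193.297,54.818) → (57.046,77.526) → (85.271,129.054) → (139.443,21.999).

Shape 3 is a quadratic bezier drawn with `<path>`. Its stroke #ff0000 means cut at S887, F1068. After flipping Y the toolpath is (61.611,45.858) → (80.082,53.277) → (97.234,59.424) → (113.069,64.300) → (127.585,67.904) → (140.783,70.236) → (152.663,71.297) → (163.225,71.087) → (172.469,69.605).

Shape 4 is a quadratic bezier drawn with `<path>`. Its stroke #008000 means engrave at S336, F3640. After flipping Y the toolpath is (182.046,132.408) → (196.099,128.469) → (208.093,123.156) → (218.028,116.469) → (225.905,108.407) → (231.723,98.970) → (235.482,88.160) → (237.182,75.975) → (236.824,62.415).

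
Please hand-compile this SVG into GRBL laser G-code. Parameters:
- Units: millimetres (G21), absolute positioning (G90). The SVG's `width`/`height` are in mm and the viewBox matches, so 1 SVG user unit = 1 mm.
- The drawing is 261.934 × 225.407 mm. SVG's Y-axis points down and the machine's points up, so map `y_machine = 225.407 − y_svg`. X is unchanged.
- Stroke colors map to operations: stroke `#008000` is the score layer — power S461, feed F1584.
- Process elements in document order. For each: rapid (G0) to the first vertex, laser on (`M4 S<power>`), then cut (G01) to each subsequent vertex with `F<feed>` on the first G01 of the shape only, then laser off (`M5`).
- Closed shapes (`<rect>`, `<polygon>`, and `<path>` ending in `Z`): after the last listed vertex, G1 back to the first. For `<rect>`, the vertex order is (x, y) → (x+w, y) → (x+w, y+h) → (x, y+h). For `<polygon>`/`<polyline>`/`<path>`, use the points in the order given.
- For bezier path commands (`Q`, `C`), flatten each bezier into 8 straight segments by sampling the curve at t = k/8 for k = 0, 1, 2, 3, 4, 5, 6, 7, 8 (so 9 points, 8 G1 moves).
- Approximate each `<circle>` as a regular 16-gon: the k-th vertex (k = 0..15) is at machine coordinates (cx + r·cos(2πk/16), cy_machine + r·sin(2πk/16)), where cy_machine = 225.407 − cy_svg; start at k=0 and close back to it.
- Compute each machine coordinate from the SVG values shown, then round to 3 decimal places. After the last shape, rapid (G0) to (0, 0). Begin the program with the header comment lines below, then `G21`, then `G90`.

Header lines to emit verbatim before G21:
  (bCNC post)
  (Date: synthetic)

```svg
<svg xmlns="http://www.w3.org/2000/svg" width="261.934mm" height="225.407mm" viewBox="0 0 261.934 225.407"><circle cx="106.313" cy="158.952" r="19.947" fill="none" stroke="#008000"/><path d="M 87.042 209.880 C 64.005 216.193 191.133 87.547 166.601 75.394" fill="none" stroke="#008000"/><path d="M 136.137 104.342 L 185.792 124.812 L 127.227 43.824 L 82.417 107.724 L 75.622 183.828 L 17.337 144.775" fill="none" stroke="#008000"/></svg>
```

Since the viewBox matches the mm dimensions, user units are millimetres directly. The only transform is the Y-flip y_m = 225.407 − y_svg.

Shape 1 is a circle drawn with `<circle>`. Its stroke #008000 means score at S461, F1584. After flipping Y the toolpath is (126.260,66.455) → (124.742,74.088) → (120.418,80.560) → (113.946,84.884) → (106.313,86.402) → (98.680,84.884) → (92.208,80.560) → (87.884,74.088) → (86.366,66.455) → (87.884,58.822) → (92.208,52.350) → (98.680,48.026) → (106.313,46.508) → (113.946,48.026) → (120.418,52.350) → (124.742,58.822) → (126.260,66.455), returning to the start.

Shape 2 is a cubic bezier drawn with `<path>`. Its stroke #008000 means score at S461, F1584. After flipping Y the toolpath is (87.042,15.527) → (84.853,18.995) → (93.204,32.168) → (108.560,52.101) → (127.382,75.845) → (146.134,100.456) → (161.280,122.985) → (169.281,140.486) → (166.601,150.013).

Shape 3 is a open polyline drawn with `<path>`. Its stroke #008000 means score at S461, F1584. After flipping Y the toolpath is (136.137,121.065) → (185.792,100.595) → (127.227,181.583) → (82.417,117.683) → (75.622,41.579) → (17.337,80.632).

(bCNC post)
(Date: synthetic)
G21
G90
G0 X126.260 Y66.455
M4 S461
G01 X124.742 Y74.088 F1584
G01 X120.418 Y80.560
G01 X113.946 Y84.884
G01 X106.313 Y86.402
G01 X98.680 Y84.884
G01 X92.208 Y80.560
G01 X87.884 Y74.088
G01 X86.366 Y66.455
G01 X87.884 Y58.822
G01 X92.208 Y52.350
G01 X98.680 Y48.026
G01 X106.313 Y46.508
G01 X113.946 Y48.026
G01 X120.418 Y52.350
G01 X124.742 Y58.822
G01 X126.260 Y66.455
M5
G0 X87.042 Y15.527
M4 S461
G01 X84.853 Y18.995 F1584
G01 X93.204 Y32.168
G01 X108.560 Y52.101
G01 X127.382 Y75.845
G01 X146.134 Y100.456
G01 X161.280 Y122.985
G01 X169.281 Y140.486
G01 X166.601 Y150.013
M5
G0 X136.137 Y121.065
M4 S461
G01 X185.792 Y100.595 F1584
G01 X127.227 Y181.583
G01 X82.417 Y117.683
G01 X75.622 Y41.579
G01 X17.337 Y80.632
M5
G0 X0.000 Y0.000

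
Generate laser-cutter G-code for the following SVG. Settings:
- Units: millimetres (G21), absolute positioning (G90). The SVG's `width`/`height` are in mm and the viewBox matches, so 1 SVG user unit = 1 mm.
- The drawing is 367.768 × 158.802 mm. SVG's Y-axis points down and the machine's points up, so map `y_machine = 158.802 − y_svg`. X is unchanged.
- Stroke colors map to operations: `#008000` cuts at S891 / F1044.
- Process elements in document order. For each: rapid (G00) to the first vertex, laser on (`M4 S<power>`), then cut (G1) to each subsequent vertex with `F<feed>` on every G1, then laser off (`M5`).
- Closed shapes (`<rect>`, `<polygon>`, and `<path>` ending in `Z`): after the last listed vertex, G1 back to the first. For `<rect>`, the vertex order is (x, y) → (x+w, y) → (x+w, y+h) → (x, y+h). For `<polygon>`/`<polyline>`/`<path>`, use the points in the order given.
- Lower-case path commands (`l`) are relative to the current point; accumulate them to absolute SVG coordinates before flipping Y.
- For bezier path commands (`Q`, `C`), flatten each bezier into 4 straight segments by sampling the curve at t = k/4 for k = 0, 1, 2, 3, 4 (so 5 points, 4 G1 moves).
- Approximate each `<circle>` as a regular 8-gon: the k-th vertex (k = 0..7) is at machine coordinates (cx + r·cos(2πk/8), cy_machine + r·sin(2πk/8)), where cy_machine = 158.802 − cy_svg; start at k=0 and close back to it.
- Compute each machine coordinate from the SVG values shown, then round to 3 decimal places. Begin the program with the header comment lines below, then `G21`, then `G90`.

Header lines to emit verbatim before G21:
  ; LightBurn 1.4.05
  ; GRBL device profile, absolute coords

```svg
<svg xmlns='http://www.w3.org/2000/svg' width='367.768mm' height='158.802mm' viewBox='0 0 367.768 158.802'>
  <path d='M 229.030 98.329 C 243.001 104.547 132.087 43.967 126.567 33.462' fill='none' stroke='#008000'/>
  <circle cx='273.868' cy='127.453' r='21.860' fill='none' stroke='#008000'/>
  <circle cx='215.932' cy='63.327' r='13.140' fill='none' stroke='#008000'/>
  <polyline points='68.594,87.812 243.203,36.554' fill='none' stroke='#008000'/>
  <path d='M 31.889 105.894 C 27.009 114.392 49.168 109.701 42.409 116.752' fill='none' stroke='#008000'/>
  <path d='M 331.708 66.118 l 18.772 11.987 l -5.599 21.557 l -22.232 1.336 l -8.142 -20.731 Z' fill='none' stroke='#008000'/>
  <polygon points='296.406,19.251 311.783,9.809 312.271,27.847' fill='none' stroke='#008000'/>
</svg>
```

; LightBurn 1.4.05
; GRBL device profile, absolute coords
G21
G90
G00 X229.030 Y60.473
M4 S891
G1 X219.690 Y66.508 F1044
G1 X185.108 Y86.635 F1044
G1 X146.870 Y109.898 F1044
G1 X126.567 Y125.340 F1044
M5
G00 X295.728 Y31.349
M4 S891
G1 X289.325 Y46.806 F1044
G1 X273.868 Y53.209 F1044
G1 X258.411 Y46.806 F1044
G1 X252.008 Y31.349 F1044
G1 X258.411 Y15.892 F1044
G1 X273.868 Y9.489 F1044
G1 X289.325 Y15.892 F1044
G1 X295.728 Y31.349 F1044
M5
G00 X229.072 Y95.475
M4 S891
G1 X225.223 Y104.766 F1044
G1 X215.932 Y108.615 F1044
G1 X206.641 Y104.766 F1044
G1 X202.792 Y95.475 F1044
G1 X206.641 Y86.184 F1044
G1 X215.932 Y82.335 F1044
G1 X225.223 Y86.184 F1044
G1 X229.072 Y95.475 F1044
M5
G00 X68.594 Y70.990
M4 S891
G1 X243.203 Y122.248 F1044
M5
G00 X31.889 Y52.908
M4 S891
G1 X32.424 Y48.618 F1044
G1 X37.854 Y46.936 F1044
G1 X42.930 Y45.526 F1044
G1 X42.409 Y42.050 F1044
M5
G00 X331.708 Y92.684
M4 S891
G1 X350.480 Y80.697 F1044
G1 X344.881 Y59.140 F1044
G1 X322.649 Y57.804 F1044
G1 X314.507 Y78.535 F1044
G1 X331.708 Y92.684 F1044
M5
G00 X296.406 Y139.551
M4 S891
G1 X311.783 Y148.993 F1044
G1 X312.271 Y130.955 F1044
G1 X296.406 Y139.551 F1044
M5

viewBox `0 0 367.768 158.802` with mm width/height → 1 unit = 1 mm. Flip: y_m = 158.802 − y_svg.

**Shape 1** — `<path>` cubic bezier, stroke `#008000` → cut (S891, F1044). Control points (SVG): P0=(229.030,98.329), P1=(243.001,104.547), P2=(132.087,43.967), P3=(126.567,33.462); sampled at t=k/4. Machine vertices: (229.030,60.473) → (219.690,66.508) → (185.108,86.635) → (146.870,109.898) → (126.567,125.340). Open path.

**Shape 2** — `<circle>` circle, stroke `#008000` → cut (S891, F1044). Machine vertices: (295.728,31.349) → (289.325,46.806) → (273.868,53.209) → (258.411,46.806) → (252.008,31.349) → (258.411,15.892) → (273.868,9.489) → (289.325,15.892) → (295.728,31.349). Closed: final G1 returns to the first vertex.

**Shape 3** — `<circle>` circle, stroke `#008000` → cut (S891, F1044). Machine vertices: (229.072,95.475) → (225.223,104.766) → (215.932,108.615) → (206.641,104.766) → (202.792,95.475) → (206.641,86.184) → (215.932,82.335) → (225.223,86.184) → (229.072,95.475). Closed: final G1 returns to the first vertex.

**Shape 4** — `<polyline>` line segment, stroke `#008000` → cut (S891, F1044). Machine vertices: (68.594,70.990) → (243.203,122.248). Open path.

**Shape 5** — `<path>` cubic bezier, stroke `#008000` → cut (S891, F1044). Control points (SVG): P0=(31.889,105.894), P1=(27.009,114.392), P2=(49.168,109.701), P3=(42.409,116.752); sampled at t=k/4. Machine vertices: (31.889,52.908) → (32.424,48.618) → (37.854,46.936) → (42.930,45.526) → (42.409,42.050). Open path.

**Shape 6** — `<path>` regular polygon, stroke `#008000` → cut (S891, F1044). Machine vertices: (331.708,92.684) → (350.480,80.697) → (344.881,59.140) → (322.649,57.804) → (314.507,78.535) → (331.708,92.684). Closed: final G1 returns to the first vertex.

**Shape 7** — `<polygon>` regular polygon, stroke `#008000` → cut (S891, F1044). Machine vertices: (296.406,139.551) → (311.783,148.993) → (312.271,130.955) → (296.406,139.551). Closed: final G1 returns to the first vertex.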